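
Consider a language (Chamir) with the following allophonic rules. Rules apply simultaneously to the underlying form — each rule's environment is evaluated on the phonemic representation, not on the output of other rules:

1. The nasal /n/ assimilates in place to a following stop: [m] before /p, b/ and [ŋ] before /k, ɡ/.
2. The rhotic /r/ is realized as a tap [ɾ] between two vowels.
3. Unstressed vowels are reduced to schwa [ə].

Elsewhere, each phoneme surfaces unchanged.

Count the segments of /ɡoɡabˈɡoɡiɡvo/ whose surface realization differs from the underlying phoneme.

4

Segments that undergo a rule: /o/ → [ə] (rule 3); /a/ → [ə] (rule 3); /i/ → [ə] (rule 3); /o/ → [ə] (rule 3).
All other segments surface unchanged.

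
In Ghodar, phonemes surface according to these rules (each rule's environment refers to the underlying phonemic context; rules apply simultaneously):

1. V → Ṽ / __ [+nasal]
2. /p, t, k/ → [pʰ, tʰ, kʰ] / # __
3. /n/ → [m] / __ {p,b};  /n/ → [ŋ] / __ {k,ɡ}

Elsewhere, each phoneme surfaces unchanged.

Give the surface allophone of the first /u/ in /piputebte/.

/u/ — between /p/ and /t/; rule 1 does not apply here → [u].

[u]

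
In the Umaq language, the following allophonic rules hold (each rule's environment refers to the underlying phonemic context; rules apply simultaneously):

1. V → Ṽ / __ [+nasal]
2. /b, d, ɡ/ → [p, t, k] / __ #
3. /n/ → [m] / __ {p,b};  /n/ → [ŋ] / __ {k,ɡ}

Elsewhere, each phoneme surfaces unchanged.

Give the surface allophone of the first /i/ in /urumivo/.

[i]

/i/ (between /m/ and /v/) fails the environment for rule 1, so it stays [i].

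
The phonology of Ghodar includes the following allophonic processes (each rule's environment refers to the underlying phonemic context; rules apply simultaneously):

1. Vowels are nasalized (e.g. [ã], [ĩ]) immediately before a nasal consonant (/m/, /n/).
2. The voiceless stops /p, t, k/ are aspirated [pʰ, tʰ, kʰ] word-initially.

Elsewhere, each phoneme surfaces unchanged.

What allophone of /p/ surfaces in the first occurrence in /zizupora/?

/p/ (between /u/ and /o/) is in the target of rule 2 but the environment (word-initially) is not met → [p].

[p]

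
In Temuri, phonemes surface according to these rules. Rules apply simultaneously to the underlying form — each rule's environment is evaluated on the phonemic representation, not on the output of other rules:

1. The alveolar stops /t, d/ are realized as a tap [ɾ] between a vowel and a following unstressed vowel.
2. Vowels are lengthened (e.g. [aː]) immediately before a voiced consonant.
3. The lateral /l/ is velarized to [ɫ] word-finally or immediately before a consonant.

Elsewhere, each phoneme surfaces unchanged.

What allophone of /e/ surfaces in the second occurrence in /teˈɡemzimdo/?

[eː]

/e/ (between /ɡ/ and /m/) occurs before a voiced consonant → [eː] by rule 2.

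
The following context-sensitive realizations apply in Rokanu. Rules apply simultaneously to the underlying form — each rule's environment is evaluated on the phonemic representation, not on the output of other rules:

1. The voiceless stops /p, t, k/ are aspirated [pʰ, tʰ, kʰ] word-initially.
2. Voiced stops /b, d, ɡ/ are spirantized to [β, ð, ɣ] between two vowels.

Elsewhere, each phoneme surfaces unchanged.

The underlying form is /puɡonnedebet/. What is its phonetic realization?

[pʰuɣonneðeβet]

/p/ (word-initial) occurs word-initially → [pʰ] by rule 1.
/u/ — not in any rule's target class → [u].
/ɡ/ meets the environment for rule 2 (between two vowels) → [ɣ].
/o/ stays [o].
/n/ (between /o/ and /n/) is unaffected → [n].
/n/ — not in any rule's target class → [n].
/e/ — not in any rule's target class → [e].
/d/ (between /e/ and /e/) occurs between two vowels → [ð] by rule 2.
/e/ — not in any rule's target class → [e].
/b/ — between /e/ and /e/, between two vowels — surfaces as [β] (rule 2).
/e/ (between /b/ and /t/) is unaffected → [e].
/t/ (word-final): rule 1 targets it, but not word-initially → unchanged [t].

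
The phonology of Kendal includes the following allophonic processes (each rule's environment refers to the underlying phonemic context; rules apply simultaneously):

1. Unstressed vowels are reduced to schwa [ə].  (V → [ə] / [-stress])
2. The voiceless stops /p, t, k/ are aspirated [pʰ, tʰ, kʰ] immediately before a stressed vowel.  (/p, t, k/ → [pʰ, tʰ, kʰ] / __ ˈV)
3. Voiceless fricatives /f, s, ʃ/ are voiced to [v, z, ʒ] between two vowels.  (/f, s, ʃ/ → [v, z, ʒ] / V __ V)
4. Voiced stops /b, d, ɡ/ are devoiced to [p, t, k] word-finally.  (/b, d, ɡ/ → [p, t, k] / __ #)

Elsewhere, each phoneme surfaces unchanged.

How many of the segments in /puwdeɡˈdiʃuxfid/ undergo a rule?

Segments that undergo a rule: /u/ → [ə] (rule 1); /e/ → [ə] (rule 1); /ʃ/ → [ʒ] (rule 3); /u/ → [ə] (rule 1); /i/ → [ə] (rule 1); /d/ → [t] (rule 4).
All other segments surface unchanged.

6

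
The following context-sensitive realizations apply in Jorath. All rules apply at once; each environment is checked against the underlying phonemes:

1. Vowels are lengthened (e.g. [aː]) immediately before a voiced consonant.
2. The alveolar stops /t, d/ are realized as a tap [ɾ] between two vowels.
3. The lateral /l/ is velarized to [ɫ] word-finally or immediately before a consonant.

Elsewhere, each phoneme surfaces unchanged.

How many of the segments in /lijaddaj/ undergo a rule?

3

Segments that undergo a rule: /i/ → [iː] (rule 1); /a/ → [aː] (rule 1); /a/ → [aː] (rule 1).
All other segments surface unchanged.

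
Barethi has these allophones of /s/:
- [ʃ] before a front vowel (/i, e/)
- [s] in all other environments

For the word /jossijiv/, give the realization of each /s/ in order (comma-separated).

Occurrence 1 (position 3): no conditioning environment matches → elsewhere allophone [s].
Occurrence 2 (position 4): before a front vowel (/i, e/) → [ʃ].

[s], [ʃ]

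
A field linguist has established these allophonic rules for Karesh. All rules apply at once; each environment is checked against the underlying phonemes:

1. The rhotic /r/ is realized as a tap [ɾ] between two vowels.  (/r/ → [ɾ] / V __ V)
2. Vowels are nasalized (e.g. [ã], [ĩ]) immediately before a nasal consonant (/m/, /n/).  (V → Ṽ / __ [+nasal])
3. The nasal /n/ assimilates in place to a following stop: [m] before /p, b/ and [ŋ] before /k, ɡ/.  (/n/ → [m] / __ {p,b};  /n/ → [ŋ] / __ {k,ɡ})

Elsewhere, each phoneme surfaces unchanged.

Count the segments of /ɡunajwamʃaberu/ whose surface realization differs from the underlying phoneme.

Segments that undergo a rule: /u/ → [ũ] (rule 2); /a/ → [ã] (rule 2); /r/ → [ɾ] (rule 1).
All other segments surface unchanged.

3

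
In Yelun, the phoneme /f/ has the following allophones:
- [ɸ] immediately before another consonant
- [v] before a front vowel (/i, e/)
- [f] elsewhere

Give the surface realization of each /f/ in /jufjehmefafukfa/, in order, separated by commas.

Occurrence 1 (position 3): immediately before another consonant → [ɸ].
Occurrence 2 (position 9): no conditioning environment matches → elsewhere allophone [f].
Occurrence 3 (position 11): no conditioning environment matches → elsewhere allophone [f].
Occurrence 4 (position 14): no conditioning environment matches → elsewhere allophone [f].

[ɸ], [f], [f], [f]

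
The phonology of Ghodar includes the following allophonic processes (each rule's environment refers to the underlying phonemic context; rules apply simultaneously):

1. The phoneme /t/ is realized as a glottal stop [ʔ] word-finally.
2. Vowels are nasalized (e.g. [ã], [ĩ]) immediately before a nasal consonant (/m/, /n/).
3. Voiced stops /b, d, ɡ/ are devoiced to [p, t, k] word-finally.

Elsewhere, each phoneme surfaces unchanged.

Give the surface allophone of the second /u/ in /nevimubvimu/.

[u]

/u/ (word-final): rule 2 targets it, but not before a nasal consonant → unchanged [u].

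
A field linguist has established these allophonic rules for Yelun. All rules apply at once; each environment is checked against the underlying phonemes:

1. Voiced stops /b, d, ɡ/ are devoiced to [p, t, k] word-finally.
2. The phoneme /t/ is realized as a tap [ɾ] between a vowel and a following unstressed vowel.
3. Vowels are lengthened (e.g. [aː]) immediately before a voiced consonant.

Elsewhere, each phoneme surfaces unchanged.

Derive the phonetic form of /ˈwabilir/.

[ˈwaːbiːliːr]

/a/ (between /w/ and /b/) occurs before a voiced consonant → [aː] by rule 3.
/b/ (between /a/ and /i/): rule 1 targets it, but not word-finally → unchanged [b].
/i/ (between /b/ and /l/) occurs before a voiced consonant → [iː] by rule 3.
/i/ (between /l/ and /r/) occurs before a voiced consonant → [iː] by rule 3.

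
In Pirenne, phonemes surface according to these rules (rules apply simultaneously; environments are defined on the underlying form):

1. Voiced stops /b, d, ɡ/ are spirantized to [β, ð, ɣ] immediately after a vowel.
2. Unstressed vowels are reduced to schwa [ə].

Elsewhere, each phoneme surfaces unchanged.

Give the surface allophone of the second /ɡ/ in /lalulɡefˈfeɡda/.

/ɡ/ — between /e/ and /d/, immediately after a vowel — surfaces as [ɣ] (rule 1).

[ɣ]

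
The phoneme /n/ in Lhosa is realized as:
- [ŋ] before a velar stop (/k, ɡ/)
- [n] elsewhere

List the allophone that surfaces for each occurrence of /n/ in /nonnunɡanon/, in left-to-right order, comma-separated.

Occurrence 1 (position 1): no conditioning environment matches → elsewhere allophone [n].
Occurrence 2 (position 3): no conditioning environment matches → elsewhere allophone [n].
Occurrence 3 (position 4): no conditioning environment matches → elsewhere allophone [n].
Occurrence 4 (position 6): before a velar stop → [ŋ].
Occurrence 5 (position 9): no conditioning environment matches → elsewhere allophone [n].
Occurrence 6 (position 11): no conditioning environment matches → elsewhere allophone [n].

[n], [n], [n], [ŋ], [n], [n]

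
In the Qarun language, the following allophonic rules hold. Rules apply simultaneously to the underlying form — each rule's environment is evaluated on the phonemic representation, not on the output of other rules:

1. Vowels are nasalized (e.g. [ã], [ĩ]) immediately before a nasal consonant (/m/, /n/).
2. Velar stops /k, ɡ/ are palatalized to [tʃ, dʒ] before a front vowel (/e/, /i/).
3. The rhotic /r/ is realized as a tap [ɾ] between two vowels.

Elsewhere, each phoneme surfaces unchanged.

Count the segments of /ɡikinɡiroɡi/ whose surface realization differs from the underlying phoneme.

6

Segments that undergo a rule: /ɡ/ → [dʒ] (rule 2); /k/ → [tʃ] (rule 2); /i/ → [ĩ] (rule 1); /ɡ/ → [dʒ] (rule 2); /r/ → [ɾ] (rule 3); /ɡ/ → [dʒ] (rule 2).
All other segments surface unchanged.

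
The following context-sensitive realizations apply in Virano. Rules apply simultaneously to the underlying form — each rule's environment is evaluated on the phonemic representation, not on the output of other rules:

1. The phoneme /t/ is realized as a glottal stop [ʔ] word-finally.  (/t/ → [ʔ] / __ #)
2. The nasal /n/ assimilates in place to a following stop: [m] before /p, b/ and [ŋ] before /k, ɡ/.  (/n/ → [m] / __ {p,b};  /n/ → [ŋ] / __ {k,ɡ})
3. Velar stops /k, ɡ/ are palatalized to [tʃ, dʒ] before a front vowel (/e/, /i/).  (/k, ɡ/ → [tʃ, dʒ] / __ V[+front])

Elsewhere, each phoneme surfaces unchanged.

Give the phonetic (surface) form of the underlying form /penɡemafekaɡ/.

/p/ (word-initial): no rule targets it → [p].
/e/ stays [e].
/n/ meets the environment for rule 2 (before a labial or velar stop) → [ŋ].
/ɡ/ — between /n/ and /e/, before a front vowel — surfaces as [dʒ] (rule 3).
/e/ (between /ɡ/ and /m/) is unaffected → [e].
/m/ — not in any rule's target class → [m].
/a/ (between /m/ and /f/): no rule targets it → [a].
/f/ (between /a/ and /e/) is unaffected → [f].
/e/ — not in any rule's target class → [e].
/k/ — between /e/ and /a/; rule 3 does not apply here → [k].
/a/ — not in any rule's target class → [a].
/ɡ/ (word-final) is in the target of rule 3 but the environment (before a front vowel) is not met → [ɡ].

[peŋdʒemafekaɡ]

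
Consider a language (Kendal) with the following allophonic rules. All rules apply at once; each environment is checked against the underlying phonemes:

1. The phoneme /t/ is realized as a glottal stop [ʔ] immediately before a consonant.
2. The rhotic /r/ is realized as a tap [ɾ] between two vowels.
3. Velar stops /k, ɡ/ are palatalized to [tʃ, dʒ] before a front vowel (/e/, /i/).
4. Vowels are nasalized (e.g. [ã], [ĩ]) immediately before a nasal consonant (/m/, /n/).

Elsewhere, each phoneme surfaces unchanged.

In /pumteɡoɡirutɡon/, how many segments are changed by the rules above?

5

Segments that undergo a rule: /u/ → [ũ] (rule 4); /ɡ/ → [dʒ] (rule 3); /r/ → [ɾ] (rule 2); /t/ → [ʔ] (rule 1); /o/ → [õ] (rule 4).
All other segments surface unchanged.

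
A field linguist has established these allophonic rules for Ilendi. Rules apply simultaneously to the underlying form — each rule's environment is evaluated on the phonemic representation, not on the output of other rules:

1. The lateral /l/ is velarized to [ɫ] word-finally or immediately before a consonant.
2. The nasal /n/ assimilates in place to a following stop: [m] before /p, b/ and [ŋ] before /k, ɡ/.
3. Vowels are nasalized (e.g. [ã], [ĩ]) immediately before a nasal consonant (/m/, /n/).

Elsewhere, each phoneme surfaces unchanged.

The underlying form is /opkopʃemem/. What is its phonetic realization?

[opkopʃẽmẽm]

/o/ (word-initial) is in the target of rule 3 but the environment (before a nasal consonant) is not met → [o].
/p/ (between /o/ and /k/) is unaffected → [p].
/k/ (between /p/ and /o/) is unaffected → [k].
/o/ (between /k/ and /p/) fails the environment for rule 3, so it stays [o].
/p/ stays [p].
/ʃ/ (between /p/ and /e/): no rule targets it → [ʃ].
/e/ meets the environment for rule 3 (before a nasal consonant) → [ẽ].
/m/ (between /e/ and /e/): no rule targets it → [m].
/e/ (between /m/ and /m/) occurs before a nasal consonant → [ẽ] by rule 3.
/m/ (word-final) is unaffected → [m].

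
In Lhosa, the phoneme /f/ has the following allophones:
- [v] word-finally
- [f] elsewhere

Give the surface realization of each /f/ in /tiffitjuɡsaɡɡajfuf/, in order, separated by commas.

Occurrence 1 (position 3): no conditioning environment matches → elsewhere allophone [f].
Occurrence 2 (position 4): no conditioning environment matches → elsewhere allophone [f].
Occurrence 3 (position 16): no conditioning environment matches → elsewhere allophone [f].
Occurrence 4 (position 18): word-finally → [v].

[f], [f], [f], [v]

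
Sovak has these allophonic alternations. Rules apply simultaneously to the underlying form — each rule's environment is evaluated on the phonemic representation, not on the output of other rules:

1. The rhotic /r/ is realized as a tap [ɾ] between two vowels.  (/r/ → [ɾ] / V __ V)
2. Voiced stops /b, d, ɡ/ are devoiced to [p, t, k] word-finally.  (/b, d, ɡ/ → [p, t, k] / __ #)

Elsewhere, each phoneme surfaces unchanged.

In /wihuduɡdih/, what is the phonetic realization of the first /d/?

[d]

/d/ — between /u/ and /u/; rule 2 does not apply here → [d].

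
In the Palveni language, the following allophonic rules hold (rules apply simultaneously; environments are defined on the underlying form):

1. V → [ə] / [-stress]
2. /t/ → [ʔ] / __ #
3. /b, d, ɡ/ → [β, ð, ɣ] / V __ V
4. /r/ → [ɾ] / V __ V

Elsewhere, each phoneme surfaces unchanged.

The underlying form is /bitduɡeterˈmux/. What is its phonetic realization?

/b/ (word-initial): rule 3 targets it, but not between two vowels → unchanged [b].
/i/ — between /b/ and /t/, in an unstressed syllable — surfaces as [ə] (rule 1).
/t/ — between /i/ and /d/; rule 2 does not apply here → [t].
/d/ — between /t/ and /u/; rule 3 does not apply here → [d].
/u/ meets the environment for rule 1 (in an unstressed syllable) → [ə].
/ɡ/ — between /u/ and /e/, between two vowels — surfaces as [ɣ] (rule 3).
/e/ — between /ɡ/ and /t/, in an unstressed syllable — surfaces as [ə] (rule 1).
/t/ — between /e/ and /e/; rule 2 does not apply here → [t].
/e/ (between /t/ and /r/): in an unstressed syllable, so rule 1 applies → [ə].
/r/ (between /e/ and /m/) fails the environment for rule 4, so it stays [r].
/m/ stays [m].
/u/ (between /m/ and /x/): rule 1 targets it, but not in an unstressed syllable → unchanged [u].
/x/ (word-final) is unaffected → [x].

[bətdəɣətərˈmux]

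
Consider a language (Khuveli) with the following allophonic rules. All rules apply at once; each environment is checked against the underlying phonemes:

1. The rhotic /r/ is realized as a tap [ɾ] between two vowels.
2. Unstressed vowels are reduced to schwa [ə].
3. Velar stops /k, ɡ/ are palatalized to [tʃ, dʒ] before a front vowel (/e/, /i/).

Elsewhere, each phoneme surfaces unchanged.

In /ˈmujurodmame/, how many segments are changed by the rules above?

Segments that undergo a rule: /u/ → [ə] (rule 2); /r/ → [ɾ] (rule 1); /o/ → [ə] (rule 2); /a/ → [ə] (rule 2); /e/ → [ə] (rule 2).
All other segments surface unchanged.

5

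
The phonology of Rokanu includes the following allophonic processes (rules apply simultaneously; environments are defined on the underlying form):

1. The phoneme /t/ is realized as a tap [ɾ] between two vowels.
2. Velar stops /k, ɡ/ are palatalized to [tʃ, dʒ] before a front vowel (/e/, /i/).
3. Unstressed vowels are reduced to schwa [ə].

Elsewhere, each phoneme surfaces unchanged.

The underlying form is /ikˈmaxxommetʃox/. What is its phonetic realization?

/i/ meets the environment for rule 3 (in an unstressed syllable) → [ə].
/k/ — between /i/ and /m/; rule 2 does not apply here → [k].
/m/ stays [m].
/a/ (between /m/ and /x/): rule 3 targets it, but not in an unstressed syllable → unchanged [a].
/x/ (between /a/ and /x/): no rule targets it → [x].
/x/ stays [x].
Rule 3 applies to /o/ (between /x/ and /m/: in an unstressed syllable) → [ə].
/m/ (between /o/ and /m/): no rule targets it → [m].
/m/ — not in any rule's target class → [m].
/e/ meets the environment for rule 3 (in an unstressed syllable) → [ə].
/t/ — between /e/ and /ʃ/; rule 1 does not apply here → [t].
/ʃ/ — not in any rule's target class → [ʃ].
/o/ (between /ʃ/ and /x/) occurs in an unstressed syllable → [ə] by rule 3.
/x/ — not in any rule's target class → [x].

[əkˈmaxxəmmətʃəx]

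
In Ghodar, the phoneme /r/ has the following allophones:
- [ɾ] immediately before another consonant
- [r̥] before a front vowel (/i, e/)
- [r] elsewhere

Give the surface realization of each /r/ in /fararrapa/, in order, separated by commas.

Occurrence 1 (position 3): no conditioning environment matches → elsewhere allophone [r].
Occurrence 2 (position 5): immediately before another consonant → [ɾ].
Occurrence 3 (position 6): no conditioning environment matches → elsewhere allophone [r].

[r], [ɾ], [r]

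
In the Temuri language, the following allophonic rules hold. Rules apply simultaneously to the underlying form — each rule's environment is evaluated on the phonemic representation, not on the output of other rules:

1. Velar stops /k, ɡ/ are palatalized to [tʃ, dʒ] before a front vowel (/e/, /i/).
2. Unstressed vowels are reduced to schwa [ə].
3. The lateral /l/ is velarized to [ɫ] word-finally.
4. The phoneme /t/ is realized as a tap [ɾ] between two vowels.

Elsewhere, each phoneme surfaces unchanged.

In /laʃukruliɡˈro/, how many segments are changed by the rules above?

4

Segments that undergo a rule: /a/ → [ə] (rule 2); /u/ → [ə] (rule 2); /u/ → [ə] (rule 2); /i/ → [ə] (rule 2).
All other segments surface unchanged.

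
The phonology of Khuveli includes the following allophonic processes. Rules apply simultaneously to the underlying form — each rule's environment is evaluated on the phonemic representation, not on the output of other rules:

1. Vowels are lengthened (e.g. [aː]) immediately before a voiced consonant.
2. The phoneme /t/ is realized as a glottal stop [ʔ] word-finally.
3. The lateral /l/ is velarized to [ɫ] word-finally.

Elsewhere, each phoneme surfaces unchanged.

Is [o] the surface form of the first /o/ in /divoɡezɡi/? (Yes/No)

No

/o/ meets the environment for rule 1 (before a voiced consonant) → [oː].
The actual realization is [oː], not [o].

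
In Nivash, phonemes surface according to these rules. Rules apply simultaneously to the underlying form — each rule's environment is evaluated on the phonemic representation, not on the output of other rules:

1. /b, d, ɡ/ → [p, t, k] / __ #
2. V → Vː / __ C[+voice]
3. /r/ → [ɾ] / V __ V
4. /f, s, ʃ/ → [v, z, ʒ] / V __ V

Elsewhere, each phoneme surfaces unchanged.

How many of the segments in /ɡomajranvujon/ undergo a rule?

Segments that undergo a rule: /o/ → [oː] (rule 2); /a/ → [aː] (rule 2); /a/ → [aː] (rule 2); /u/ → [uː] (rule 2); /o/ → [oː] (rule 2).
All other segments surface unchanged.

5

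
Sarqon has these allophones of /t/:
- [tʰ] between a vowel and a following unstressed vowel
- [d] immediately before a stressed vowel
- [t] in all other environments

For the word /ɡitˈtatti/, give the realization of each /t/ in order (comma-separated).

[t], [d], [t], [t]

Occurrence 1 (position 3): no conditioning environment matches → elsewhere allophone [t].
Occurrence 2 (position 4): immediately before a stressed vowel → [d].
Occurrence 3 (position 6): no conditioning environment matches → elsewhere allophone [t].
Occurrence 4 (position 7): no conditioning environment matches → elsewhere allophone [t].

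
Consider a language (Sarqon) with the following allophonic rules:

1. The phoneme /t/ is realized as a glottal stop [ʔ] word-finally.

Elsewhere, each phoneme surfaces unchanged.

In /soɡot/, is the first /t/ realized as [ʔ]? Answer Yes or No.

Yes

/t/ (word-final) occurs word-finally → [ʔ] by rule 1.
The actual realization is [ʔ], which matches [ʔ].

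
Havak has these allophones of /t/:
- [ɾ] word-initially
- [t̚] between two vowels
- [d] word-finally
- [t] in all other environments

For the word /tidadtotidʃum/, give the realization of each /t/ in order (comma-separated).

Occurrence 1 (position 1): word-initially → [ɾ].
Occurrence 2 (position 6): no conditioning environment matches → elsewhere allophone [t].
Occurrence 3 (position 8): between two vowels → [t̚].

[ɾ], [t], [t̚]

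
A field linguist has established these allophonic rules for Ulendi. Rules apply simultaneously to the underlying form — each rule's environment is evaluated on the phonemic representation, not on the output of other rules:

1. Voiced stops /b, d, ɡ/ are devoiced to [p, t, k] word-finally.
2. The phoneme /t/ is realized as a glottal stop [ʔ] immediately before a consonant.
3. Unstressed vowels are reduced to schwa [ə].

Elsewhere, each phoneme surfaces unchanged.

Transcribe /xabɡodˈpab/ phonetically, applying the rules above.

/x/ (word-initial) is unaffected → [x].
/a/ (between /x/ and /b/) occurs in an unstressed syllable → [ə] by rule 3.
/b/ — between /a/ and /ɡ/; rule 1 does not apply here → [b].
/ɡ/ (between /b/ and /o/) is in the target of rule 1 but the environment (word-finally) is not met → [ɡ].
/o/ (between /ɡ/ and /d/) occurs in an unstressed syllable → [ə] by rule 3.
/d/ (between /o/ and /p/) fails the environment for rule 1, so it stays [d].
/p/ (between /d/ and /a/): no rule targets it → [p].
/a/ — between /p/ and /b/; rule 3 does not apply here → [a].
/b/ (word-final): word-finally, so rule 1 applies → [p].

[xəbɡədˈpap]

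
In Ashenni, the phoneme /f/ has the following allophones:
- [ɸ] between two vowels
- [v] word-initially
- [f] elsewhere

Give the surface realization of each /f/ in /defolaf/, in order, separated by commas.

[ɸ], [f]

Occurrence 1 (position 3): between two vowels → [ɸ].
Occurrence 2 (position 7): no conditioning environment matches → elsewhere allophone [f].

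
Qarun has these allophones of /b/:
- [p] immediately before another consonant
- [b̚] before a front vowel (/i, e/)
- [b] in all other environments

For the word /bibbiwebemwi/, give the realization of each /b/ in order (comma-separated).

[b̚], [p], [b̚], [b̚]

Occurrence 1 (position 1): before a front vowel (/i, e/) → [b̚].
Occurrence 2 (position 3): immediately before another consonant → [p].
Occurrence 3 (position 4): before a front vowel (/i, e/) → [b̚].
Occurrence 4 (position 8): before a front vowel (/i, e/) → [b̚].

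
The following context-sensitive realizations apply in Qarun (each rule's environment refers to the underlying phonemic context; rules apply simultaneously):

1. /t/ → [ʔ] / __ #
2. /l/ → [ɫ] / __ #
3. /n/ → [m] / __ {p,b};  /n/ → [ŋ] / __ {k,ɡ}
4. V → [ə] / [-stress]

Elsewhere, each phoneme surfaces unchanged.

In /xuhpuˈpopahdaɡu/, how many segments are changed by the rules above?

Segments that undergo a rule: /u/ → [ə] (rule 4); /u/ → [ə] (rule 4); /a/ → [ə] (rule 4); /a/ → [ə] (rule 4); /u/ → [ə] (rule 4).
All other segments surface unchanged.

5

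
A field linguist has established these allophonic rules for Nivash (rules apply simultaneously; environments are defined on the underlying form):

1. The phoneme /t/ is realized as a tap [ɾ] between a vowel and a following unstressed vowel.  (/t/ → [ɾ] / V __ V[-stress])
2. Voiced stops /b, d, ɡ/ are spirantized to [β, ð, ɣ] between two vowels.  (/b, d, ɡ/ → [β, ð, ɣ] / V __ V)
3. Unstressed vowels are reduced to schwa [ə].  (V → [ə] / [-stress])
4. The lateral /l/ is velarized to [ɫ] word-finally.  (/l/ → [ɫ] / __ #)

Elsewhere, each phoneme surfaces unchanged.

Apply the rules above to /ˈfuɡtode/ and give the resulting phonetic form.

[ˈfuɡtəðə]

/f/ — not in any rule's target class → [f].
/u/ — between /f/ and /ɡ/; rule 3 does not apply here → [u].
/ɡ/ (between /u/ and /t/) is in the target of rule 2 but the environment (between two vowels) is not met → [ɡ].
/t/ — between /ɡ/ and /o/; rule 1 does not apply here → [t].
/o/ (between /t/ and /d/): in an unstressed syllable, so rule 3 applies → [ə].
/d/ (between /o/ and /e/) occurs between two vowels → [ð] by rule 2.
/e/ — word-final, in an unstressed syllable — surfaces as [ə] (rule 3).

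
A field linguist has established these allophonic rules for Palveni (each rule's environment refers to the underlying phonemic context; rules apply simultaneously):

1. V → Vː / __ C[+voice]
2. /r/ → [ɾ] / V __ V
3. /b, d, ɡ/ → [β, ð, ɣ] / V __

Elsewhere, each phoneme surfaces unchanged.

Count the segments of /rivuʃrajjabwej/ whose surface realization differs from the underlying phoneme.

5

Segments that undergo a rule: /i/ → [iː] (rule 1); /a/ → [aː] (rule 1); /a/ → [aː] (rule 1); /b/ → [β] (rule 3); /e/ → [eː] (rule 1).
All other segments surface unchanged.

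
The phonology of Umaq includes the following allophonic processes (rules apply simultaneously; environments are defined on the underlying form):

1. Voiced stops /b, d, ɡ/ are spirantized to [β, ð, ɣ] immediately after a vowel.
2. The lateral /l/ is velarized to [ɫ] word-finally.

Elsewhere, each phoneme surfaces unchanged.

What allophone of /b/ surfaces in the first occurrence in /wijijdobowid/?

[β]

Rule 1 applies to /b/ (between /o/ and /o/: immediately after a vowel) → [β].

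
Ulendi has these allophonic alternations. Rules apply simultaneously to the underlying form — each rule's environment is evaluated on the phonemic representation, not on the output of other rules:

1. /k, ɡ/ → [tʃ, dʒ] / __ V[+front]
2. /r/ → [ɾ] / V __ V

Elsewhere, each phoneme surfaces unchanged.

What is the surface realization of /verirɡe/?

[veɾirdʒe]

/v/ — not in any rule's target class → [v].
/e/ stays [e].
Rule 2 applies to /r/ (between /e/ and /i/: between two vowels) → [ɾ].
/i/ stays [i].
/r/ — between /i/ and /ɡ/; rule 2 does not apply here → [r].
Rule 1 applies to /ɡ/ (between /r/ and /e/: before a front vowel) → [dʒ].
/e/ stays [e].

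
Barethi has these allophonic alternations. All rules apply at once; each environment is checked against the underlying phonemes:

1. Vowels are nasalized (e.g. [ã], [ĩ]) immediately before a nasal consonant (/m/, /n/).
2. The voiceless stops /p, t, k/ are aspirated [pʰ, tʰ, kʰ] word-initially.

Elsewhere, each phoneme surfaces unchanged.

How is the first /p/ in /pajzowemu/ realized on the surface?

[pʰ]

/p/ — word-initial, word-initially — surfaces as [pʰ] (rule 2).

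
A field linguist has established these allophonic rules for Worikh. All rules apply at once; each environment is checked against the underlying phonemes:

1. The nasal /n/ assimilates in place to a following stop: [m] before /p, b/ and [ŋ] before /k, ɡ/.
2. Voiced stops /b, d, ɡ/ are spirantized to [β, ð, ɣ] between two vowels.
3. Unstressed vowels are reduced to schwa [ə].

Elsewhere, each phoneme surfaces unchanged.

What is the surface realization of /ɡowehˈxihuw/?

[ɡəwəhˈxihəw]

/ɡ/ (word-initial) fails the environment for rule 2, so it stays [ɡ].
Rule 3 applies to /o/ (between /ɡ/ and /w/: in an unstressed syllable) → [ə].
/w/ (between /o/ and /e/) is unaffected → [w].
/e/ — between /w/ and /h/, in an unstressed syllable — surfaces as [ə] (rule 3).
/h/ (between /e/ and /x/): no rule targets it → [h].
/x/ (between /h/ and /i/) is unaffected → [x].
/i/ (between /x/ and /h/) fails the environment for rule 3, so it stays [i].
/h/ (between /i/ and /u/): no rule targets it → [h].
Rule 3 applies to /u/ (between /h/ and /w/: in an unstressed syllable) → [ə].
/w/ stays [w].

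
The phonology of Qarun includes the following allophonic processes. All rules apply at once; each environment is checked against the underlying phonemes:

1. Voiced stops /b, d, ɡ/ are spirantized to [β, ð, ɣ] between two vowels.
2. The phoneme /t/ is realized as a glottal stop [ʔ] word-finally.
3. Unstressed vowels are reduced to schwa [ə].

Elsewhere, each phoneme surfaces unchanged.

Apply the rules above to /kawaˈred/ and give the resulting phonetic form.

/a/ meets the environment for rule 3 (in an unstressed syllable) → [ə].
/a/ (between /w/ and /r/) occurs in an unstressed syllable → [ə] by rule 3.
/e/ (between /r/ and /d/) fails the environment for rule 3, so it stays [e].
/d/ — word-final; rule 1 does not apply here → [d].

[kəwəˈred]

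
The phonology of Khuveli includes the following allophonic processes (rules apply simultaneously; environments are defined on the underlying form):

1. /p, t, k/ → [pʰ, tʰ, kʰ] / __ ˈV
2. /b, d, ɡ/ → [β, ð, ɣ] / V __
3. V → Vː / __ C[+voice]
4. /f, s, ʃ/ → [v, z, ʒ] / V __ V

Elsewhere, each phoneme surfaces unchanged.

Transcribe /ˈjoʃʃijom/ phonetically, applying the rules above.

/o/ — between /j/ and /ʃ/; rule 3 does not apply here → [o].
/ʃ/ (between /o/ and /ʃ/): rule 4 targets it, but not between two vowels → unchanged [ʃ].
/ʃ/ (between /ʃ/ and /i/) fails the environment for rule 4, so it stays [ʃ].
Rule 3 applies to /i/ (between /ʃ/ and /j/: before a voiced consonant) → [iː].
/o/ meets the environment for rule 3 (before a voiced consonant) → [oː].

[ˈjoʃʃiːjoːm]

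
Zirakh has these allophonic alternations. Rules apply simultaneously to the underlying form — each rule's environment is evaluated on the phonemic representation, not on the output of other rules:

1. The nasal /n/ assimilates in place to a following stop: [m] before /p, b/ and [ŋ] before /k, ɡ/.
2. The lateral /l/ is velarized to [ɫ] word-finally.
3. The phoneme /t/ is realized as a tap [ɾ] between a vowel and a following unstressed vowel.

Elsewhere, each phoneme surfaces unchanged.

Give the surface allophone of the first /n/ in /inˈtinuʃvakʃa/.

/n/ (between /i/ and /t/) fails the environment for rule 1, so it stays [n].

[n]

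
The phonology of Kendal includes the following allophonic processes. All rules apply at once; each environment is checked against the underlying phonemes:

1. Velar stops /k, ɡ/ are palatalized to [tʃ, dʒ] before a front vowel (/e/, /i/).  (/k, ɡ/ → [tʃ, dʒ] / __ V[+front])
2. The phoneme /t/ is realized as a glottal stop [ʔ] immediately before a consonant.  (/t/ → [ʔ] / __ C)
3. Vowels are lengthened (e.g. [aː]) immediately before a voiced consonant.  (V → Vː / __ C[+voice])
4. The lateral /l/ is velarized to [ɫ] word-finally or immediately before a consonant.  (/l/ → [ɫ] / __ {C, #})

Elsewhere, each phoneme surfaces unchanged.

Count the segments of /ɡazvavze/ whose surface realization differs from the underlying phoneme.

2

Segments that undergo a rule: /a/ → [aː] (rule 3); /a/ → [aː] (rule 3).
All other segments surface unchanged.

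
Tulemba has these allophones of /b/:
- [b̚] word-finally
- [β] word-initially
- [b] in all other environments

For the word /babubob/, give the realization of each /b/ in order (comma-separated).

Occurrence 1 (position 1): word-initially → [β].
Occurrence 2 (position 3): no conditioning environment matches → elsewhere allophone [b].
Occurrence 3 (position 5): no conditioning environment matches → elsewhere allophone [b].
Occurrence 4 (position 7): word-finally → [b̚].

[β], [b], [b], [b̚]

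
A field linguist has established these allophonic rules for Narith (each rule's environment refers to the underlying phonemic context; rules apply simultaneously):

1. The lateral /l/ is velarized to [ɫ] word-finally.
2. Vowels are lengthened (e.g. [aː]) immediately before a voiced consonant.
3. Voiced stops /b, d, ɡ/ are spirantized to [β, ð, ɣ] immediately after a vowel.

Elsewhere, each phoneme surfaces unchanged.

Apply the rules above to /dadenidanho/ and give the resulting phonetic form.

/d/ — word-initial; rule 3 does not apply here → [d].
Rule 2 applies to /a/ (between /d/ and /d/: before a voiced consonant) → [aː].
/d/ (between /a/ and /e/): immediately after a vowel, so rule 3 applies → [ð].
/e/ meets the environment for rule 2 (before a voiced consonant) → [eː].
/n/ — not in any rule's target class → [n].
Rule 2 applies to /i/ (between /n/ and /d/: before a voiced consonant) → [iː].
/d/ meets the environment for rule 3 (immediately after a vowel) → [ð].
/a/ (between /d/ and /n/): before a voiced consonant, so rule 2 applies → [aː].
/n/ — not in any rule's target class → [n].
/h/ (between /n/ and /o/): no rule targets it → [h].
/o/ (word-final) is in the target of rule 2 but the environment (before a voiced consonant) is not met → [o].

[daːðeːniːðaːnho]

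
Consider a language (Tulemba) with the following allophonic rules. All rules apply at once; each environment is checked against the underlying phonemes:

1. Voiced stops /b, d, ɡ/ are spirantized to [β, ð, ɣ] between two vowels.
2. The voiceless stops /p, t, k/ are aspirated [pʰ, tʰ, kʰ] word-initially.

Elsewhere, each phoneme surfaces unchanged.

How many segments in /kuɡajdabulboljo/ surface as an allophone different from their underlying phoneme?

3

Segments that undergo a rule: /k/ → [kʰ] (rule 2); /ɡ/ → [ɣ] (rule 1); /b/ → [β] (rule 1).
All other segments surface unchanged.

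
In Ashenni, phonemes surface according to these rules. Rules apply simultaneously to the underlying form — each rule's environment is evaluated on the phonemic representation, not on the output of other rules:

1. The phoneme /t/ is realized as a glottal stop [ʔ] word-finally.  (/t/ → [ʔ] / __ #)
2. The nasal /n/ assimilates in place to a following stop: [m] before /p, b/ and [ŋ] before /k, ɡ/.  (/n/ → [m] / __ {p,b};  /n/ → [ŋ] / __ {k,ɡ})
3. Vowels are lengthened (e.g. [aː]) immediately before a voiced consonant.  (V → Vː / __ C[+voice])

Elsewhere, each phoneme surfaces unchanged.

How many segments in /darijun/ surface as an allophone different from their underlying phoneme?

3

Segments that undergo a rule: /a/ → [aː] (rule 3); /i/ → [iː] (rule 3); /u/ → [uː] (rule 3).
All other segments surface unchanged.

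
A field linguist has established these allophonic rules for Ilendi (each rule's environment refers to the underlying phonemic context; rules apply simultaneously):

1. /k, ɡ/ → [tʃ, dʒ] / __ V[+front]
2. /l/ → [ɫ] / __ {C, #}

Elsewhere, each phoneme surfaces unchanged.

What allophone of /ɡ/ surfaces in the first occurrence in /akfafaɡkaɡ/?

[ɡ]

/ɡ/ (between /a/ and /k/): rule 1 targets it, but not before a front vowel → unchanged [ɡ].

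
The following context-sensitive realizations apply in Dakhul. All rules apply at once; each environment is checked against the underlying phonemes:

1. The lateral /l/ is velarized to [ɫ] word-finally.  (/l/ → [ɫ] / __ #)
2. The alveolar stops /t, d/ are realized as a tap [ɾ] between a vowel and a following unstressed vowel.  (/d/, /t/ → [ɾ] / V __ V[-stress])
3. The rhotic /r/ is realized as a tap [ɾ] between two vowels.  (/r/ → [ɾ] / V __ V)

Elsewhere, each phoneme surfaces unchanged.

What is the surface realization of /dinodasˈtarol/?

/d/ (word-initial) is in the target of rule 2 but the environment (between a vowel and a following unstressed vowel) is not met → [d].
/i/ (between /d/ and /n/): no rule targets it → [i].
/n/ (between /i/ and /o/) is unaffected → [n].
/o/ stays [o].
/d/ (between /o/ and /a/) occurs between a vowel and a following unstressed vowel → [ɾ] by rule 2.
/a/ stays [a].
/s/ (between /a/ and /t/) is unaffected → [s].
/t/ — between /s/ and /a/; rule 2 does not apply here → [t].
/a/ (between /t/ and /r/): no rule targets it → [a].
/r/ (between /a/ and /o/): between two vowels, so rule 3 applies → [ɾ].
/o/ stays [o].
/l/ meets the environment for rule 1 (word-finally) → [ɫ].

[dinoɾasˈtaɾoɫ]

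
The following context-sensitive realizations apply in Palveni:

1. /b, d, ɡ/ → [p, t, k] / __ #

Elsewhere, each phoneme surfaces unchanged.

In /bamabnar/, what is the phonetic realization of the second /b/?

/b/ — between /a/ and /n/; rule 1 does not apply here → [b].

[b]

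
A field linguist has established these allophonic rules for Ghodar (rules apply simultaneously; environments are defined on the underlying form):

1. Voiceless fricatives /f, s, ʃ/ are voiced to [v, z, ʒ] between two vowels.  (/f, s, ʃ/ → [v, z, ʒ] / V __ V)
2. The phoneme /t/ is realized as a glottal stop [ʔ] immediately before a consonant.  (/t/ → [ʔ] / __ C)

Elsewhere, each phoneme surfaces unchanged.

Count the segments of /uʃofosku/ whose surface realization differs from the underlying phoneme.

Segments that undergo a rule: /ʃ/ → [ʒ] (rule 1); /f/ → [v] (rule 1).
All other segments surface unchanged.

2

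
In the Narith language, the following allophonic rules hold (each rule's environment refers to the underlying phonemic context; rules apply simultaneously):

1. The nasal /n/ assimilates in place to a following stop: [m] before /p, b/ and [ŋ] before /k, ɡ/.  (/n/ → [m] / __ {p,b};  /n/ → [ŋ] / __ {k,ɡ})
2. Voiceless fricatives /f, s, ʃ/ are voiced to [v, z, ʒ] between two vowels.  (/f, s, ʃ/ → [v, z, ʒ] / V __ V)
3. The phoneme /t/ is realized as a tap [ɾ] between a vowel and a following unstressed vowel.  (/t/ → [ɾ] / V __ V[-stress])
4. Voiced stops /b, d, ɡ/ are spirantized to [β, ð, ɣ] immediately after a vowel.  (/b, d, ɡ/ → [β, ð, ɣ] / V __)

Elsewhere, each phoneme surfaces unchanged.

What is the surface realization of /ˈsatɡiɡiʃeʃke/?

[ˈsatɡiɣiʒeʃke]

/s/ (word-initial): rule 2 targets it, but not between two vowels → unchanged [s].
/a/ (between /s/ and /t/) is unaffected → [a].
/t/ (between /a/ and /ɡ/) is in the target of rule 3 but the environment (between a vowel and a following unstressed vowel) is not met → [t].
/ɡ/ (between /t/ and /i/): rule 4 targets it, but not immediately after a vowel → unchanged [ɡ].
/i/ stays [i].
/ɡ/ (between /i/ and /i/) occurs immediately after a vowel → [ɣ] by rule 4.
/i/ — not in any rule's target class → [i].
/ʃ/ (between /i/ and /e/): between two vowels, so rule 2 applies → [ʒ].
/e/ (between /ʃ/ and /ʃ/) is unaffected → [e].
/ʃ/ (between /e/ and /k/): rule 2 targets it, but not between two vowels → unchanged [ʃ].
/k/ stays [k].
/e/ (word-final): no rule targets it → [e].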